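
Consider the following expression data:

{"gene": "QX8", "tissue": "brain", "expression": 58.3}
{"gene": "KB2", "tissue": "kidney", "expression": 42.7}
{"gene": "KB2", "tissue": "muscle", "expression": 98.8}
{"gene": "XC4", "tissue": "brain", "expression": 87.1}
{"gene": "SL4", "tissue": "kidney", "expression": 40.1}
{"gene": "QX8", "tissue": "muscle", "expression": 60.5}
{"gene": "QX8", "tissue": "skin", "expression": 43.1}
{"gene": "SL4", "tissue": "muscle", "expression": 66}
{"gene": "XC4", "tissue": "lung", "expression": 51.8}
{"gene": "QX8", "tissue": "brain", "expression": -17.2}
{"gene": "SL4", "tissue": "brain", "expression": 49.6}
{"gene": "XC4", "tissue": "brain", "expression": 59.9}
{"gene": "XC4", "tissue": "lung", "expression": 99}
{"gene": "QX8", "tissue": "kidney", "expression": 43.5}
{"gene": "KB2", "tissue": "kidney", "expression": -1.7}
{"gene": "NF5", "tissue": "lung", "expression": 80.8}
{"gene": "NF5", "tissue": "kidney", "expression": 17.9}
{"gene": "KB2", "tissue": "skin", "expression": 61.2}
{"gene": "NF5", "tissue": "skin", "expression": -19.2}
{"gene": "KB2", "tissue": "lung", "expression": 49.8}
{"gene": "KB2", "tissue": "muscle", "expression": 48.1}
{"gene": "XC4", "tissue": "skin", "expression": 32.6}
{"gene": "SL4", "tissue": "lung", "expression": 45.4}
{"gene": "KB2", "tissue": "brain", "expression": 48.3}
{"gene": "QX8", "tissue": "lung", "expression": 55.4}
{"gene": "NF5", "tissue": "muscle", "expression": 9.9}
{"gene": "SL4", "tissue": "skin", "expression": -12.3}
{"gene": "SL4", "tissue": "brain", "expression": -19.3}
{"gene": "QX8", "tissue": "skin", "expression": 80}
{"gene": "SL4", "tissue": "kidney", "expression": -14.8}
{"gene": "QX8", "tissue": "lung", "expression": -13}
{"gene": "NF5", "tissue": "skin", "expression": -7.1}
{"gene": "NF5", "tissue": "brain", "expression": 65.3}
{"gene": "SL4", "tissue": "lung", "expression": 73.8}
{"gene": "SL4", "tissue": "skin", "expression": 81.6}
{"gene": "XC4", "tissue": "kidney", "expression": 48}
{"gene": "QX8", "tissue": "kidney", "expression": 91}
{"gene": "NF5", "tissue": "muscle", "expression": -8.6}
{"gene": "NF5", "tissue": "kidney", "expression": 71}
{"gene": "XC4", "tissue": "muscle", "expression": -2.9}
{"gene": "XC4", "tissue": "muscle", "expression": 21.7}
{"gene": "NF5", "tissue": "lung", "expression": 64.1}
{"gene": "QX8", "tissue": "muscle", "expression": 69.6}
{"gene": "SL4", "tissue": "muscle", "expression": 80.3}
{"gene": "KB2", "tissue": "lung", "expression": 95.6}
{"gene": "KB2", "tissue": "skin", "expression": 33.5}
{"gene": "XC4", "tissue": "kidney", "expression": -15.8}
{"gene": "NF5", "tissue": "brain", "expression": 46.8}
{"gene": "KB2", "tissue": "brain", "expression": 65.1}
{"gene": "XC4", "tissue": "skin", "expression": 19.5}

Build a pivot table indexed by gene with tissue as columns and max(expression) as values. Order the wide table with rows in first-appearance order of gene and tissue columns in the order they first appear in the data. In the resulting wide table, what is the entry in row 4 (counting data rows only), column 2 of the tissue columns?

40.1

With rows in first-appearance order of gene, row 4 is gene=SL4. tissue columns in first-appearance order: brain, kidney, muscle, skin, lung; column 2 is kidney.
Long rows with gene=SL4, tissue=kidney: max(40.1, -14.8) = 40.1.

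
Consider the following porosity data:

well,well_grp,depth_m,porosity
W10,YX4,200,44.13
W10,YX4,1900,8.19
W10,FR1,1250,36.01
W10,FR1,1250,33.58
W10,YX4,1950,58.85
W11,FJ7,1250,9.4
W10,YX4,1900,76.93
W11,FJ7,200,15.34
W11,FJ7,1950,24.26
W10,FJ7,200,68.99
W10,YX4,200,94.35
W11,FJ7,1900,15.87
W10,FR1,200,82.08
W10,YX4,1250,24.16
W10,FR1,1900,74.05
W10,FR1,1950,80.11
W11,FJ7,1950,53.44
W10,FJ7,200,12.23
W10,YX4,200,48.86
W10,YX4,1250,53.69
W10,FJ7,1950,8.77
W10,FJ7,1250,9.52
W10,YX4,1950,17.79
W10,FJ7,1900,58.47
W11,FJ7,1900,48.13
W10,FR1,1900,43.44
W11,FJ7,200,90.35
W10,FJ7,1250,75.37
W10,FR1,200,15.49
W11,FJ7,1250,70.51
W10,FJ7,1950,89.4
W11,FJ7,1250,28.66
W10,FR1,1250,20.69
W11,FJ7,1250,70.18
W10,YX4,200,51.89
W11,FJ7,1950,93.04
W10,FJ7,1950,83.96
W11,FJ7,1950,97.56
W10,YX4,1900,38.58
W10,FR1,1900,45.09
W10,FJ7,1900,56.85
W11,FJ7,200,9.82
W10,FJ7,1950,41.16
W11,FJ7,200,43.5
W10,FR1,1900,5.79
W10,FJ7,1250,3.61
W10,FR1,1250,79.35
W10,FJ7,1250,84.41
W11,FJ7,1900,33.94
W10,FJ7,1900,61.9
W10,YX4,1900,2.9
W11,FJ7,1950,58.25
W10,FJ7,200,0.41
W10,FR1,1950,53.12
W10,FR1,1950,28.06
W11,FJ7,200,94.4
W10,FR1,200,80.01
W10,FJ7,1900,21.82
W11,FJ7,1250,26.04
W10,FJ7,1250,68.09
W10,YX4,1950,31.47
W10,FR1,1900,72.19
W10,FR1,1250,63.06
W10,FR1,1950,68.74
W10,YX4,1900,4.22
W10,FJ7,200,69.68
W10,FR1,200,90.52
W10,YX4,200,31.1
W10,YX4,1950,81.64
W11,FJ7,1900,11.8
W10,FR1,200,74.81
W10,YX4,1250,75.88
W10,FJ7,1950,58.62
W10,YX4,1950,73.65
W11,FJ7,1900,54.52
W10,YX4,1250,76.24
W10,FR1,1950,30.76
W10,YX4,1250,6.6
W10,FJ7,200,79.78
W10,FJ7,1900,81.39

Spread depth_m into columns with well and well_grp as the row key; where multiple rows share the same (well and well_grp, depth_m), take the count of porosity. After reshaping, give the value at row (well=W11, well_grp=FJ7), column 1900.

5

Rows with well=W11, well_grp=FJ7 and depth_m=1900: porosity values are 15.87, 48.13, 33.94, 11.8, 54.52.
5 rows match — count = 5.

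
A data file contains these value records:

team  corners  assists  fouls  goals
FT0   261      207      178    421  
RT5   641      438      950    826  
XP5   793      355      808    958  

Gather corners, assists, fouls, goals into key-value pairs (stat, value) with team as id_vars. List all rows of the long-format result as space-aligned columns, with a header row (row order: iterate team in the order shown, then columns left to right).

Each (team, column) pair becomes one row: 3 × 4 = 12 rows.
For example, (FT0, corners) → value=261.

team  stat     value
FT0   corners  261  
FT0   assists  207  
FT0   fouls    178  
FT0   goals    421  
RT5   corners  641  
RT5   assists  438  
RT5   fouls    950  
RT5   goals    826  
XP5   corners  793  
XP5   assists  355  
XP5   fouls    808  
XP5   goals    958  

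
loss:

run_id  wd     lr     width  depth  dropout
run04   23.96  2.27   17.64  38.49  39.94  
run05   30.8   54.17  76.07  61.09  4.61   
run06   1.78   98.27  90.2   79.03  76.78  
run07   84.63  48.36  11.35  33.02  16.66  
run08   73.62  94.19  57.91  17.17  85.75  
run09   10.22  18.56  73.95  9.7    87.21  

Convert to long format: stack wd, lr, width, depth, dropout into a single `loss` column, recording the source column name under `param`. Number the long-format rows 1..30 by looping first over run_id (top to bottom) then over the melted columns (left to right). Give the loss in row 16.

84.63

30 rows total (6 × 5). Row 16: index ⌊(16-1)/5⌋ = 3 into run_id → run07; (16-1) mod 5 = 0 into the melted columns → wd.
So row 16 is (run07, wd, 84.63); loss = 84.63.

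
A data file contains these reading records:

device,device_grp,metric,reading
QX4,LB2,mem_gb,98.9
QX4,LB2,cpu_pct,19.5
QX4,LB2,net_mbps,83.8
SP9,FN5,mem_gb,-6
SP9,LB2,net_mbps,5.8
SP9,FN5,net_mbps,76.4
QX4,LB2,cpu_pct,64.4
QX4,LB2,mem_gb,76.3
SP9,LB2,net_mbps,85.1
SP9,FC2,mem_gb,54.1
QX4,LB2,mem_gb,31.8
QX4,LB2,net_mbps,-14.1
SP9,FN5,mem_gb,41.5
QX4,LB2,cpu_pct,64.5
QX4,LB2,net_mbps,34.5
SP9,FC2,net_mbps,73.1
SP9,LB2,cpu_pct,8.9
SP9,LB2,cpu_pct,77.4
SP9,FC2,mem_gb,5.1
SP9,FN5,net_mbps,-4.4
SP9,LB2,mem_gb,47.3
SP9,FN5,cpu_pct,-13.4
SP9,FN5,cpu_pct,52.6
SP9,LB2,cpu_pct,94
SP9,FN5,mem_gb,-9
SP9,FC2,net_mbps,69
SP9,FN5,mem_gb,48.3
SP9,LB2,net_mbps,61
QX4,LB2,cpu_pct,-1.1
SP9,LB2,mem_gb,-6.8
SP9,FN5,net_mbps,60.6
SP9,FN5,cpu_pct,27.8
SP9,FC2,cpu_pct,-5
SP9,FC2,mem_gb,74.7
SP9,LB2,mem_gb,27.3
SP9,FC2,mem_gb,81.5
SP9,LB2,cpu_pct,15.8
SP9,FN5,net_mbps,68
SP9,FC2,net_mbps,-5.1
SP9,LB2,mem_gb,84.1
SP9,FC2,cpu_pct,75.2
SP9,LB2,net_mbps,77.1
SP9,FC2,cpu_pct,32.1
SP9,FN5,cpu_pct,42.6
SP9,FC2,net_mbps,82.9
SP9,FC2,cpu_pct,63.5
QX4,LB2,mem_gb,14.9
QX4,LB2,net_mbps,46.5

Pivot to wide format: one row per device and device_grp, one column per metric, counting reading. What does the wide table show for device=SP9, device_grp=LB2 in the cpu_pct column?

Rows with device=SP9, device_grp=LB2 and metric=cpu_pct: reading values are 8.9, 77.4, 94, 15.8.
4 rows match — count = 4.

4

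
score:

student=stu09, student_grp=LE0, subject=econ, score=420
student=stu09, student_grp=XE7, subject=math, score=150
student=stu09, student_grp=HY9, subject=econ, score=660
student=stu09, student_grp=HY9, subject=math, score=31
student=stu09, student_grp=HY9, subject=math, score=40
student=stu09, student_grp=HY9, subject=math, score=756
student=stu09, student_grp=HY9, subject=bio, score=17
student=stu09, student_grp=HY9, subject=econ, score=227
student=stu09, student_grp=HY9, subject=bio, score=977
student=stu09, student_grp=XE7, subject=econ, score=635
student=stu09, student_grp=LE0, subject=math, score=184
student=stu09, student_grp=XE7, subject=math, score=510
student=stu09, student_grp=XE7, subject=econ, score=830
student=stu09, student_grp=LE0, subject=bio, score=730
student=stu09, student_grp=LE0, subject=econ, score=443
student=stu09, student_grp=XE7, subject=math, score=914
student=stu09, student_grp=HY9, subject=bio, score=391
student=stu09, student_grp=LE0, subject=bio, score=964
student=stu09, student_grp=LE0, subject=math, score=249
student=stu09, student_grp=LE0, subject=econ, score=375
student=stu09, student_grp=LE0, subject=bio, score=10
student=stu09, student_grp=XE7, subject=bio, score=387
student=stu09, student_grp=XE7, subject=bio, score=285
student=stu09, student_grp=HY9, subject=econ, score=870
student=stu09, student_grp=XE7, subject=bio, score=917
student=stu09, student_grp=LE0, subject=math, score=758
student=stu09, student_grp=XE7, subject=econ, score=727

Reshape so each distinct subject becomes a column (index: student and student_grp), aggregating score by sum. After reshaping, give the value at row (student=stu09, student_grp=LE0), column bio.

Rows with student=stu09, student_grp=LE0 and subject=bio: score values are 730, 964, 10.
730 + 964 + 10 = 1704.

1704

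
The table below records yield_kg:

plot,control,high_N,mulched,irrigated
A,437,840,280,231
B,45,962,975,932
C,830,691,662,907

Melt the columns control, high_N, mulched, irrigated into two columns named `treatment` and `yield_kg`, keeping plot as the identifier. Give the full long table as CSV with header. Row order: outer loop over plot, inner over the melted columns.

plot,treatment,yield_kg
A,control,437
A,high_N,840
A,mulched,280
A,irrigated,231
B,control,45
B,high_N,962
B,mulched,975
B,irrigated,932
C,control,830
C,high_N,691
C,mulched,662
C,irrigated,907

Each (plot, column) pair becomes one row: 3 × 4 = 12 rows.
For example, (A, control) → yield_kg=437.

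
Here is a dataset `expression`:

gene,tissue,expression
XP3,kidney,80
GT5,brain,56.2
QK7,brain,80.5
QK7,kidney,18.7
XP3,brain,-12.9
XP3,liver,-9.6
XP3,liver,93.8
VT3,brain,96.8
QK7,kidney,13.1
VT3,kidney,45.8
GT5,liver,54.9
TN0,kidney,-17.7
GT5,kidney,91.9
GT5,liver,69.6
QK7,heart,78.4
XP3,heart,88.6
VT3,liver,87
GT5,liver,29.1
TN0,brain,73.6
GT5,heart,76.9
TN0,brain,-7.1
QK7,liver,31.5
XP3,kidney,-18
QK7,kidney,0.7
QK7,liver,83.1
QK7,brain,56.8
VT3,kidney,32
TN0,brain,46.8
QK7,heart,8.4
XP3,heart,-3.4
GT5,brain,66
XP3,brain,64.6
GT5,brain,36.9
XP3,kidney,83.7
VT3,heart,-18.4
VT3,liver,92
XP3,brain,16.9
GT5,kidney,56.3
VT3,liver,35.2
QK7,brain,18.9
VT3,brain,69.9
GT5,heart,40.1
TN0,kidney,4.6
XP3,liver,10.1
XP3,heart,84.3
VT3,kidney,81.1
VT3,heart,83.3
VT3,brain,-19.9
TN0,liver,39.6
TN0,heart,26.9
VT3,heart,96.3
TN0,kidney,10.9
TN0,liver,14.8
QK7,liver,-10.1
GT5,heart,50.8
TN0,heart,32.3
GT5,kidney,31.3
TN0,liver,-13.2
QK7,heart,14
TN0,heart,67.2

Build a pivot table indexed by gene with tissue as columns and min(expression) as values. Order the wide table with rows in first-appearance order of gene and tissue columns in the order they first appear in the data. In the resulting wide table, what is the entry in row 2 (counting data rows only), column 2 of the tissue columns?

36.9

With rows in first-appearance order of gene, row 2 is gene=GT5. tissue columns in first-appearance order: kidney, brain, liver, heart; column 2 is brain.
Long rows with gene=GT5, tissue=brain: min(56.2, 66, 36.9) = 36.9.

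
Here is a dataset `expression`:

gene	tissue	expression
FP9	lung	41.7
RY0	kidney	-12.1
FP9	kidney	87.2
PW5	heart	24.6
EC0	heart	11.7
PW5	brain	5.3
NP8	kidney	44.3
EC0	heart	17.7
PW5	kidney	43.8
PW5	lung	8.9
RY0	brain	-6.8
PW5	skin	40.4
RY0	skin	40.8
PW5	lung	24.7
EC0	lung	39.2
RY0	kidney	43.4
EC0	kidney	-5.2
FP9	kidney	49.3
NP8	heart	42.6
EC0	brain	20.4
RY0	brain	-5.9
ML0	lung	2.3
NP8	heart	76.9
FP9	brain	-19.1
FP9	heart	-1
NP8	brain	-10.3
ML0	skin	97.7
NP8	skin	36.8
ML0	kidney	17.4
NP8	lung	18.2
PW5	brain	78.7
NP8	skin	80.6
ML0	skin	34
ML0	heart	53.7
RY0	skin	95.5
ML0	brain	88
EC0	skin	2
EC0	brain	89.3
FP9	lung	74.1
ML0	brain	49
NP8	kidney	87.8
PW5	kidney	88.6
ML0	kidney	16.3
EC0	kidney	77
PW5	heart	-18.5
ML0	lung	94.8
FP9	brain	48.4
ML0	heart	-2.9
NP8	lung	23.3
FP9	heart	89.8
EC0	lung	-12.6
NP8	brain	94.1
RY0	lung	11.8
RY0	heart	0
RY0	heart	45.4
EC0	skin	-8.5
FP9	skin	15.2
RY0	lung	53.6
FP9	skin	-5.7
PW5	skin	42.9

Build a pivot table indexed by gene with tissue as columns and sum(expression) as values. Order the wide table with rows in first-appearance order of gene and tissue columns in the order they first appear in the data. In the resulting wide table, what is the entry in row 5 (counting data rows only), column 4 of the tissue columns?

83.8

With rows in first-appearance order of gene, row 5 is gene=NP8. tissue columns in first-appearance order: lung, kidney, heart, brain, skin; column 4 is brain.
Long rows with gene=NP8, tissue=brain: -10.3 + 94.1 = 83.8.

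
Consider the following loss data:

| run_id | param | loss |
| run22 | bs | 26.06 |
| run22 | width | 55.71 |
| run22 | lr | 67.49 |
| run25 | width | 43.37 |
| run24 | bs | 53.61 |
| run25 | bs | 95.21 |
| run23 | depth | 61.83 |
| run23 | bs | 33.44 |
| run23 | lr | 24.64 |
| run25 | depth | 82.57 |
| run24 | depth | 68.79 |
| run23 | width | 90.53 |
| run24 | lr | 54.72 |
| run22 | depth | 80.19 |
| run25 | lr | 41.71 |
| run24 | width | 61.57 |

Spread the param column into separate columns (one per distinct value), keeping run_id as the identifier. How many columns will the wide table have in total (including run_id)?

1 column for run_id plus 4 distinct param values → 5 columns.

5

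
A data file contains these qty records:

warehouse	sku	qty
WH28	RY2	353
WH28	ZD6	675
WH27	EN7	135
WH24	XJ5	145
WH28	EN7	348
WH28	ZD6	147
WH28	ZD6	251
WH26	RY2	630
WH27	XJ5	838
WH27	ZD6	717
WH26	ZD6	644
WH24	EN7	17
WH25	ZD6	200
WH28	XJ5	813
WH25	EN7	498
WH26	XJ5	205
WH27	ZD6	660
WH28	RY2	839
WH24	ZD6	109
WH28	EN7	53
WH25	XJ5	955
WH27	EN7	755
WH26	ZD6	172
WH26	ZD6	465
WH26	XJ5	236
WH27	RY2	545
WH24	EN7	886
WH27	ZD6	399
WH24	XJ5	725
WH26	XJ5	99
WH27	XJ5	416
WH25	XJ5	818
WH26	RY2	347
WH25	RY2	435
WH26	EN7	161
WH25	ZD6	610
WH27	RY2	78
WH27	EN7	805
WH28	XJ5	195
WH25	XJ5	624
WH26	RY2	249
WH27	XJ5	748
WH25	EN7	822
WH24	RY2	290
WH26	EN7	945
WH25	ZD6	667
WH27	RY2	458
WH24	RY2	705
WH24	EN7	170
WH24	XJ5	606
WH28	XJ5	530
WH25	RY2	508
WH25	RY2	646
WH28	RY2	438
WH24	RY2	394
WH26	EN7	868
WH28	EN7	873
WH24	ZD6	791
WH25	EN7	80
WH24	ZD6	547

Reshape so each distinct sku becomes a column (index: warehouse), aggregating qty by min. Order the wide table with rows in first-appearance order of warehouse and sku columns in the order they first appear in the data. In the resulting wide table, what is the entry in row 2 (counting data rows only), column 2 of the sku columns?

399

With rows in first-appearance order of warehouse, row 2 is warehouse=WH27. sku columns in first-appearance order: RY2, ZD6, EN7, XJ5; column 2 is ZD6.
Long rows with warehouse=WH27, sku=ZD6: min(717, 660, 399) = 399.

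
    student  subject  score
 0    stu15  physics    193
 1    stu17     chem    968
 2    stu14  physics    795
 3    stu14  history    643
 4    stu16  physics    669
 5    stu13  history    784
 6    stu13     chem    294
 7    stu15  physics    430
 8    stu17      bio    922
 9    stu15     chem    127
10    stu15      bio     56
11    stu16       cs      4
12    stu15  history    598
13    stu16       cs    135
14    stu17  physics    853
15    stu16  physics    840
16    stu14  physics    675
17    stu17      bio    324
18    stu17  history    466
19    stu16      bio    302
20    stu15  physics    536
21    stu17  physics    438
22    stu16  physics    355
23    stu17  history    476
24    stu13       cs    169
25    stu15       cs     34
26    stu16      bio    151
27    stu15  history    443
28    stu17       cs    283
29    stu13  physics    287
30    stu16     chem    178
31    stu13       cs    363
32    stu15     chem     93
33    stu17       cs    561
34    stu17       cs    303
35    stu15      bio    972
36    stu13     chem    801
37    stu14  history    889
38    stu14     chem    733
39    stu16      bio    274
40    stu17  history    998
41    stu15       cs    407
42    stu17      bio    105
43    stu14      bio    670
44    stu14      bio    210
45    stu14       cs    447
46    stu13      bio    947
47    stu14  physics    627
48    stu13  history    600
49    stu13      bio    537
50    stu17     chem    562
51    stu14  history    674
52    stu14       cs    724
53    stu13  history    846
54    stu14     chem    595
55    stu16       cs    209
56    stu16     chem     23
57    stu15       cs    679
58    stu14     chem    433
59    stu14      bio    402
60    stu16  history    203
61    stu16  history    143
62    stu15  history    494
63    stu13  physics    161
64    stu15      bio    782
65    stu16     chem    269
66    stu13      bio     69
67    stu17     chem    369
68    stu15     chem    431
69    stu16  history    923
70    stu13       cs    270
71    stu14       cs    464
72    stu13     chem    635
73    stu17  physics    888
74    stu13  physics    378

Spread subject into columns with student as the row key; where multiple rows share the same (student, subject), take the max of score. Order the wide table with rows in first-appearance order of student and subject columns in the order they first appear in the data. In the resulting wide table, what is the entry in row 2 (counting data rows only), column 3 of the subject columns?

998

With rows in first-appearance order of student, row 2 is student=stu17. subject columns in first-appearance order: physics, chem, history, bio, cs; column 3 is history.
Long rows with student=stu17, subject=history: max(466, 476, 998) = 998.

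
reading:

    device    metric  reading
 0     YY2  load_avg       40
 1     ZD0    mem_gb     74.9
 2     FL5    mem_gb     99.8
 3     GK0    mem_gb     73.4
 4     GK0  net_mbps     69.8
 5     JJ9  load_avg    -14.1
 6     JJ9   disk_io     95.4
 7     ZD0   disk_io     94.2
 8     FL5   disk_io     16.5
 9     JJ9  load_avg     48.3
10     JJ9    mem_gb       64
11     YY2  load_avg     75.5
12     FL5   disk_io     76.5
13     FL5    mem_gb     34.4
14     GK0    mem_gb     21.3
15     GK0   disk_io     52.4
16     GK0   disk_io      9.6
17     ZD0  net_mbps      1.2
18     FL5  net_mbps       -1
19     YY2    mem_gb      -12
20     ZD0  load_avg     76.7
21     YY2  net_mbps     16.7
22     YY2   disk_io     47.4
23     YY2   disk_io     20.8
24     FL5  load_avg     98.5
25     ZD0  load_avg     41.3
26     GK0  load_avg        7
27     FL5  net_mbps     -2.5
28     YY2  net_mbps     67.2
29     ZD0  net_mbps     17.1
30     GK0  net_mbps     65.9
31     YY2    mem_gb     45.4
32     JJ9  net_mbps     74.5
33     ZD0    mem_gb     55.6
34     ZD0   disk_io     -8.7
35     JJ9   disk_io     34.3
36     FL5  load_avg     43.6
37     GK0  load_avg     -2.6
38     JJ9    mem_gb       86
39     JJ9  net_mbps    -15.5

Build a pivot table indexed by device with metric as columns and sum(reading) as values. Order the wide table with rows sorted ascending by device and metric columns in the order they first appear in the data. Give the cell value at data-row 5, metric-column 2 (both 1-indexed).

With rows sorted ascending by device, row 5 is device=ZD0. metric columns in first-appearance order: load_avg, mem_gb, net_mbps, disk_io; column 2 is mem_gb.
Long rows with device=ZD0, metric=mem_gb: 74.9 + 55.6 = 130.5.

130.5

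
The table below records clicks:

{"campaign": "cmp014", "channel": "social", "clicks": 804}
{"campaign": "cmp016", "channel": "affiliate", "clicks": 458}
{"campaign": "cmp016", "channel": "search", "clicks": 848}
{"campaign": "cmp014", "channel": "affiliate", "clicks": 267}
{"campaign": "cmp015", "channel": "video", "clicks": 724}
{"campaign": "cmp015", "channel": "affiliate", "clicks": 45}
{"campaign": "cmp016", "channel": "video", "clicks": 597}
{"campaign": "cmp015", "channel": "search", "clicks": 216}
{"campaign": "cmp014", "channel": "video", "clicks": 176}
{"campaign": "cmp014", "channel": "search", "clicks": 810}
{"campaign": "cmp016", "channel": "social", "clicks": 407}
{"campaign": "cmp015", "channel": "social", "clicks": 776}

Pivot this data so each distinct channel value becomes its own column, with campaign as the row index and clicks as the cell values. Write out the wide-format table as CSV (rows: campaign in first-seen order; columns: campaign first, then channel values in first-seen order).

Columns: campaign plus the 4 distinct channel values (social, affiliate, search, video).
For example, row cmp014 column social takes clicks=804 from the long row (cmp014, social).

campaign,social,affiliate,search,video
cmp014,804,267,810,176
cmp016,407,458,848,597
cmp015,776,45,216,724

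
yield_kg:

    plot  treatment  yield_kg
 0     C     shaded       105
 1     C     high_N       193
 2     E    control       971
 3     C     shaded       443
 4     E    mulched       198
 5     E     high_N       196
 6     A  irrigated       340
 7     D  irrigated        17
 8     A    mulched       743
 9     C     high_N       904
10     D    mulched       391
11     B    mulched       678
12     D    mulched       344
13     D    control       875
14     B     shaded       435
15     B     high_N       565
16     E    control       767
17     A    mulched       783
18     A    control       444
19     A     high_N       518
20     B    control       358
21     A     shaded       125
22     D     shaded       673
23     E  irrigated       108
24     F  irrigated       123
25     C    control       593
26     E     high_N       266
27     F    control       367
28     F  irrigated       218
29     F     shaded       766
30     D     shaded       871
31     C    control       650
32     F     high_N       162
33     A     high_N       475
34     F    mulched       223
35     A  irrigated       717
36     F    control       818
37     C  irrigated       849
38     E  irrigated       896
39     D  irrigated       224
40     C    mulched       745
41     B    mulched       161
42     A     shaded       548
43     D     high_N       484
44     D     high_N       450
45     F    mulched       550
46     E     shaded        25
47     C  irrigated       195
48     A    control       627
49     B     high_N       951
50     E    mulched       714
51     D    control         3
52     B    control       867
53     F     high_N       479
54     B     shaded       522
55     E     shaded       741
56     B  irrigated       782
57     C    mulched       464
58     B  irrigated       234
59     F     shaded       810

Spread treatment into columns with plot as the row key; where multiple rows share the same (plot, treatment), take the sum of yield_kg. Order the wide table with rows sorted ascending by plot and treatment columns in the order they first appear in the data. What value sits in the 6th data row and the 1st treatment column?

1576

With rows sorted ascending by plot, row 6 is plot=F. treatment columns in first-appearance order: shaded, high_N, control, mulched, irrigated; column 1 is shaded.
Long rows with plot=F, treatment=shaded: 766 + 810 = 1576.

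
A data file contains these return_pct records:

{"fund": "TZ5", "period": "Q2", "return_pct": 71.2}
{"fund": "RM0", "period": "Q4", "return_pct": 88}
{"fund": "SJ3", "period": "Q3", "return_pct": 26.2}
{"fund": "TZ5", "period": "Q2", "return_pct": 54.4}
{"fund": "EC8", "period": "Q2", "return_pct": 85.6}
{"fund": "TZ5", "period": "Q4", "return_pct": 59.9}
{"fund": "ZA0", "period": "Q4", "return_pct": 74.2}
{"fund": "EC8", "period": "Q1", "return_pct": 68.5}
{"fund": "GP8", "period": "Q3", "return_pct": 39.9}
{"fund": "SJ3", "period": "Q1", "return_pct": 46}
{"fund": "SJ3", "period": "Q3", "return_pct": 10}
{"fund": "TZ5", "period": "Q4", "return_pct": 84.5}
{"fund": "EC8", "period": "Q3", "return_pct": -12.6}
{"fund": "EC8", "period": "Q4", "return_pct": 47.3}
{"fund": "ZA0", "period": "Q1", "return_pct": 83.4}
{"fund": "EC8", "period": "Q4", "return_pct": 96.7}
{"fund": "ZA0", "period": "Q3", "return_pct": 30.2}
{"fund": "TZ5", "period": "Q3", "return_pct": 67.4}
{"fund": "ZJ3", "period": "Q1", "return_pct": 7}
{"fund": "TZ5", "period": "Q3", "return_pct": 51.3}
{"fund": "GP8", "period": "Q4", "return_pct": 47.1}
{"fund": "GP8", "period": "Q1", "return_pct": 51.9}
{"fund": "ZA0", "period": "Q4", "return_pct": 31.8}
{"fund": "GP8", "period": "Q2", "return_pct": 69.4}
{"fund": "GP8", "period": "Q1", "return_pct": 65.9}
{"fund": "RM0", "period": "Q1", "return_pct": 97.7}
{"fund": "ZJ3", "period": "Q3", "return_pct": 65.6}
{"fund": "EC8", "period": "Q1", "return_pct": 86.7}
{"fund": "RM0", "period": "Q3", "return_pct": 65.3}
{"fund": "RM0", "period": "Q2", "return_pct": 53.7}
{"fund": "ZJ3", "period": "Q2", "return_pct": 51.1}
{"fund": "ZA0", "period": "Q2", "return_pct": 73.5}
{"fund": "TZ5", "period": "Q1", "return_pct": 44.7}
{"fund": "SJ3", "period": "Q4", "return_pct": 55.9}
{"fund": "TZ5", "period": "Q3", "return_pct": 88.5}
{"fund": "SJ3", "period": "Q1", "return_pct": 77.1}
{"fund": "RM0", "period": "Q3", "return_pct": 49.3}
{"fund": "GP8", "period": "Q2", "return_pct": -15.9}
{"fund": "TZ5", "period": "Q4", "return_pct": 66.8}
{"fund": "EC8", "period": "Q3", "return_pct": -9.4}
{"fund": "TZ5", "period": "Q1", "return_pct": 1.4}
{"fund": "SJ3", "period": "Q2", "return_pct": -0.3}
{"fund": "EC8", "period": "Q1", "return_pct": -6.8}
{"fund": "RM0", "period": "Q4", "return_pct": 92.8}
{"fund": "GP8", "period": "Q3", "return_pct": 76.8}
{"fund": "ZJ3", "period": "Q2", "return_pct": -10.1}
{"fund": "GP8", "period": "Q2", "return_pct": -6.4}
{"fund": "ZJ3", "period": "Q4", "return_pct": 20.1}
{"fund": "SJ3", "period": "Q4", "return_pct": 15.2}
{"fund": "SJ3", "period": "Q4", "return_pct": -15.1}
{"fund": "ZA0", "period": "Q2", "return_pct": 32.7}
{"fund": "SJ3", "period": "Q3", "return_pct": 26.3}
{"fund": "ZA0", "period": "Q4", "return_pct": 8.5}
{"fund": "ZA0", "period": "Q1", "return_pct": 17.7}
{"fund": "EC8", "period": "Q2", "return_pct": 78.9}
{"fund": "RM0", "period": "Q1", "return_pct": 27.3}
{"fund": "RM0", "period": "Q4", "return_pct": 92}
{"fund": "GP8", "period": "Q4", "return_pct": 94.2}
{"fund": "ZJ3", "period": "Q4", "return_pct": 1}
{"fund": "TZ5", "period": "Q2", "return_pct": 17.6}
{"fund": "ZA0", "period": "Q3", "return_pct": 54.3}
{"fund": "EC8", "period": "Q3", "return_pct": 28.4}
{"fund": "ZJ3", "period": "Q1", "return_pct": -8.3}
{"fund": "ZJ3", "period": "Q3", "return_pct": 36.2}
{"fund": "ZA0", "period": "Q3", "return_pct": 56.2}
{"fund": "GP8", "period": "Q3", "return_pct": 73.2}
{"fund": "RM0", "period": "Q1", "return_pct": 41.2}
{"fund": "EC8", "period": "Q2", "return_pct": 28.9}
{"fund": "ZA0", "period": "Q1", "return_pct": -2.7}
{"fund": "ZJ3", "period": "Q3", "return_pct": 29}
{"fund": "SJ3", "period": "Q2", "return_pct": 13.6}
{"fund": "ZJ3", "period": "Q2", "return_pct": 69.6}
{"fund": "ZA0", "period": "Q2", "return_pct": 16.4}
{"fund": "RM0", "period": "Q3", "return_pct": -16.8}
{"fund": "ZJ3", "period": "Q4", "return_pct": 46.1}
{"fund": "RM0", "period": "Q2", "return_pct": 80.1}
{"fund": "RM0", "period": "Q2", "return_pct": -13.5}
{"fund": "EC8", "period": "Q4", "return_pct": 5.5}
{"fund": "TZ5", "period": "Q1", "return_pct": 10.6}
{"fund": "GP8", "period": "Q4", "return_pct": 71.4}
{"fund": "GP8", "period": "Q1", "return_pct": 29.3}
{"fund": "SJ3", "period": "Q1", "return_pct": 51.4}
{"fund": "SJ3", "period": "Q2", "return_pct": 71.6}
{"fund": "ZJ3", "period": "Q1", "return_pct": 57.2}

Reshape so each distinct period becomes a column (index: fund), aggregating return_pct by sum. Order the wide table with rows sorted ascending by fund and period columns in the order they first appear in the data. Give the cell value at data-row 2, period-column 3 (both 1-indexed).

189.9

With rows sorted ascending by fund, row 2 is fund=GP8. period columns in first-appearance order: Q2, Q4, Q3, Q1; column 3 is Q3.
Long rows with fund=GP8, period=Q3: 39.9 + 76.8 + 73.2 = 189.9.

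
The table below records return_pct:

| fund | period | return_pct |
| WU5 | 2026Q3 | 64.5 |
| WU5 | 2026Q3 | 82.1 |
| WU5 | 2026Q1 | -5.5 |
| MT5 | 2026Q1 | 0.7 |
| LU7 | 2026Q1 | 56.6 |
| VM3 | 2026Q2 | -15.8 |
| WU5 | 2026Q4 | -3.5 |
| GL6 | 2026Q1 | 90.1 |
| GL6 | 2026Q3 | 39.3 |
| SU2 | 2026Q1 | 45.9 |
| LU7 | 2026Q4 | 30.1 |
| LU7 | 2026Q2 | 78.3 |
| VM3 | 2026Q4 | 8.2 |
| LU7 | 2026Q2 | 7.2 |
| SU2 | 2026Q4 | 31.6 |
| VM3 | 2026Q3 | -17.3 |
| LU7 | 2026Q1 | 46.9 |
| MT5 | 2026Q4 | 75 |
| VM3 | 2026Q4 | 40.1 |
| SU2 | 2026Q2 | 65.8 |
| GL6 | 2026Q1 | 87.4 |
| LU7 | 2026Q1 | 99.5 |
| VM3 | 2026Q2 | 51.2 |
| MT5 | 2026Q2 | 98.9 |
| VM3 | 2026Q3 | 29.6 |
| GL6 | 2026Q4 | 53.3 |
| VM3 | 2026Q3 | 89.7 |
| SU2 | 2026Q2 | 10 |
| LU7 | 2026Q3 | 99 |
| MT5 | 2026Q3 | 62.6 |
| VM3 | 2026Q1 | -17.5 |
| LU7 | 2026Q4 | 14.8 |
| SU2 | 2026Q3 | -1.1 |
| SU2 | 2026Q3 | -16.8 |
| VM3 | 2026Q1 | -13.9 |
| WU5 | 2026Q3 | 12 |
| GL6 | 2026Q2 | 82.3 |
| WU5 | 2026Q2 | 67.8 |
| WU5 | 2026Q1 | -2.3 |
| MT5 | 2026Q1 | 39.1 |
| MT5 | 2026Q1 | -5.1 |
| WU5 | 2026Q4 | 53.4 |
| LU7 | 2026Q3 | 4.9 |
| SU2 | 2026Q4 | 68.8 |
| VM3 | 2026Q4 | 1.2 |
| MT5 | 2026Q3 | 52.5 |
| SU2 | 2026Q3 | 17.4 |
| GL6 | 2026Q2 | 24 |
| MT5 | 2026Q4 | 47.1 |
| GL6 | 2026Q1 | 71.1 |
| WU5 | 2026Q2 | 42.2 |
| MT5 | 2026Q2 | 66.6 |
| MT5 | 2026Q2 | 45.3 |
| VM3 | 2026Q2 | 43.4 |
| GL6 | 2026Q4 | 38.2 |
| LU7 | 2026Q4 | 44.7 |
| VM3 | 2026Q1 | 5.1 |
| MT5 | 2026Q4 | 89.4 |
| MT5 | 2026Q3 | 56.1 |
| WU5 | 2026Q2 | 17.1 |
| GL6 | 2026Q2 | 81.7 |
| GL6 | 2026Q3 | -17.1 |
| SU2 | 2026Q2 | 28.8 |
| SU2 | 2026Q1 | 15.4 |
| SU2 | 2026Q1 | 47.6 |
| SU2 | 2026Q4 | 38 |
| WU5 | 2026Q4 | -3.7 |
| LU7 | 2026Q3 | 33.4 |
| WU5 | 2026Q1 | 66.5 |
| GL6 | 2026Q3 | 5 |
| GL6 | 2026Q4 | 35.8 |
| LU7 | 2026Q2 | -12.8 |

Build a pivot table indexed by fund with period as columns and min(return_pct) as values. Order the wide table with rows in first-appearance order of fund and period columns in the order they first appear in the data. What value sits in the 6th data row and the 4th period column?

31.6

With rows in first-appearance order of fund, row 6 is fund=SU2. period columns in first-appearance order: 2026Q3, 2026Q1, 2026Q2, 2026Q4; column 4 is 2026Q4.
Long rows with fund=SU2, period=2026Q4: min(31.6, 68.8, 38) = 31.6.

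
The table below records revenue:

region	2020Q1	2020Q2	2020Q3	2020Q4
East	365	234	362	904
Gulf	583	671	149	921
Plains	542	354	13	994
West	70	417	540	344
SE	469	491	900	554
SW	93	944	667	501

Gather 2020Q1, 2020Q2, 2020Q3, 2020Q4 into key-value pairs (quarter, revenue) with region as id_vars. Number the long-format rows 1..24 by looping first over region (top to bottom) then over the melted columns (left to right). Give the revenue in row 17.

469

24 rows total (6 × 4). Row 17: index ⌊(17-1)/4⌋ = 4 into region → SE; (17-1) mod 4 = 0 into the melted columns → 2020Q1.
So row 17 is (SE, 2020Q1, 469); revenue = 469.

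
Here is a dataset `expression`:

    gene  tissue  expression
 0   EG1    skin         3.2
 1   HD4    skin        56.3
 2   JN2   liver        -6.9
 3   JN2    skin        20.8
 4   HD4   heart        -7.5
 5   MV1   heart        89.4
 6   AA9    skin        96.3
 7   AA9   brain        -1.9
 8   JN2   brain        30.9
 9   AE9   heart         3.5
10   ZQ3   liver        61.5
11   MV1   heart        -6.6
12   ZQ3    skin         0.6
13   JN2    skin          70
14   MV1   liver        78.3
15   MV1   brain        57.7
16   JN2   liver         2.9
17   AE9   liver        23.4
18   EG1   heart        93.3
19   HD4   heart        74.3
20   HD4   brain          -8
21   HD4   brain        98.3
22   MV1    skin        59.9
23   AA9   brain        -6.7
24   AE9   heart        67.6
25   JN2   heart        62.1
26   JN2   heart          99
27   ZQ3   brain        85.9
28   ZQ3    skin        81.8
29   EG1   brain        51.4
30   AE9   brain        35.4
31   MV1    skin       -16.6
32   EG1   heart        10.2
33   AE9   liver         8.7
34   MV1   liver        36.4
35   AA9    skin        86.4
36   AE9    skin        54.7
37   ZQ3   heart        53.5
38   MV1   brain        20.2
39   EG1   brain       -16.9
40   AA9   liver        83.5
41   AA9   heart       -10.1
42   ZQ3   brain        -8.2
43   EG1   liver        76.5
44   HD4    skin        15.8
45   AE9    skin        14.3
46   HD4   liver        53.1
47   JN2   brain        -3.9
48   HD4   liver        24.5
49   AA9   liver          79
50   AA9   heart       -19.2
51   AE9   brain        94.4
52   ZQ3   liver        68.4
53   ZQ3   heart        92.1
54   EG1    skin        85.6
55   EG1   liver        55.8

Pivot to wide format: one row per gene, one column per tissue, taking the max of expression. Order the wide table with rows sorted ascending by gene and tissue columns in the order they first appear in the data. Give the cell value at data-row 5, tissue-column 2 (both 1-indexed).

With rows sorted ascending by gene, row 5 is gene=JN2. tissue columns in first-appearance order: skin, liver, heart, brain; column 2 is liver.
Long rows with gene=JN2, tissue=liver: max(-6.9, 2.9) = 2.9.

2.9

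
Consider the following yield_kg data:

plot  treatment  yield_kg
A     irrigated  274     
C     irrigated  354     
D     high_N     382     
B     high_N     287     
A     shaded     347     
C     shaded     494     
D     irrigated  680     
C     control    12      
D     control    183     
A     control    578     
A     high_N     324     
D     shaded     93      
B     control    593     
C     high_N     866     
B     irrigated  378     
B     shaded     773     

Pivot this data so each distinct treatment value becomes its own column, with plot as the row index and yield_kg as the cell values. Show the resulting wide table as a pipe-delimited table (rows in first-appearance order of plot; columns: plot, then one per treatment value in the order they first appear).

Columns: plot plus the 4 distinct treatment values (irrigated, high_N, shaded, control).
For example, row A column irrigated takes yield_kg=274 from the long row (A, irrigated).

| plot | irrigated | high_N | shaded | control |
| A | 274 | 324 | 347 | 578 |
| C | 354 | 866 | 494 | 12 |
| D | 680 | 382 | 93 | 183 |
| B | 378 | 287 | 773 | 593 |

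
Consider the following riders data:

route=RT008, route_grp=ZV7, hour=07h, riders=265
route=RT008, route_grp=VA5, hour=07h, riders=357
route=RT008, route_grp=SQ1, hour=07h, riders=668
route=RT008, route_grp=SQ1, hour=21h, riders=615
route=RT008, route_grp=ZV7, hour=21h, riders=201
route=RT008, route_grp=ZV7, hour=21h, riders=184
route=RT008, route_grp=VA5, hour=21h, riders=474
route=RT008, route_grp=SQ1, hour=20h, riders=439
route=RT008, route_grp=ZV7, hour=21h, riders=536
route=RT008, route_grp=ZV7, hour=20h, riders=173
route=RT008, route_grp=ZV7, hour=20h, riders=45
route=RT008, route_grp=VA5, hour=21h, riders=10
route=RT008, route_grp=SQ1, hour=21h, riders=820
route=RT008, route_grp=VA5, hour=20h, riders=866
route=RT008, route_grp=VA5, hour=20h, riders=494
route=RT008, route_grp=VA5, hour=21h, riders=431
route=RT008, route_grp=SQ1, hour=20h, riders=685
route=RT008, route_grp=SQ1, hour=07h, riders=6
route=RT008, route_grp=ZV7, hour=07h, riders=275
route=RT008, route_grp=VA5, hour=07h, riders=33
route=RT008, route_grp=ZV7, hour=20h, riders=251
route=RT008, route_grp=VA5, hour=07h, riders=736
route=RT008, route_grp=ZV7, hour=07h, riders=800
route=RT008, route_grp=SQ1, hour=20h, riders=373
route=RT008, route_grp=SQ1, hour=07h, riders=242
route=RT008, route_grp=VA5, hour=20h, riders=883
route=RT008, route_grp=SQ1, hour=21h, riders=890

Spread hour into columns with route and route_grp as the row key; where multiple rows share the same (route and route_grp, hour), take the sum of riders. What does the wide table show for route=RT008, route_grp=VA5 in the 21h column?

915

Rows with route=RT008, route_grp=VA5 and hour=21h: riders values are 474, 10, 431.
474 + 10 + 431 = 915.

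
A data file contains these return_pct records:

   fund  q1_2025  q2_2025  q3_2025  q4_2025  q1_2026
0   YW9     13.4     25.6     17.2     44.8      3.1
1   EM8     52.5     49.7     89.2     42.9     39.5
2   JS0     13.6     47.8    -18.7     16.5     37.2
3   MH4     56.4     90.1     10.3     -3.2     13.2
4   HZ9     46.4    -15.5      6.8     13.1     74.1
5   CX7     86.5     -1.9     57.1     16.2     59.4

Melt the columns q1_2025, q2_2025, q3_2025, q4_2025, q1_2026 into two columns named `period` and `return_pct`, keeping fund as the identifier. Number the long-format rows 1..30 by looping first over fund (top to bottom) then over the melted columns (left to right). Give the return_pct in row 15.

37.2

30 rows total (6 × 5). Row 15: index ⌊(15-1)/5⌋ = 2 into fund → JS0; (15-1) mod 5 = 4 into the melted columns → q1_2026.
So row 15 is (JS0, q1_2026, 37.2); return_pct = 37.2.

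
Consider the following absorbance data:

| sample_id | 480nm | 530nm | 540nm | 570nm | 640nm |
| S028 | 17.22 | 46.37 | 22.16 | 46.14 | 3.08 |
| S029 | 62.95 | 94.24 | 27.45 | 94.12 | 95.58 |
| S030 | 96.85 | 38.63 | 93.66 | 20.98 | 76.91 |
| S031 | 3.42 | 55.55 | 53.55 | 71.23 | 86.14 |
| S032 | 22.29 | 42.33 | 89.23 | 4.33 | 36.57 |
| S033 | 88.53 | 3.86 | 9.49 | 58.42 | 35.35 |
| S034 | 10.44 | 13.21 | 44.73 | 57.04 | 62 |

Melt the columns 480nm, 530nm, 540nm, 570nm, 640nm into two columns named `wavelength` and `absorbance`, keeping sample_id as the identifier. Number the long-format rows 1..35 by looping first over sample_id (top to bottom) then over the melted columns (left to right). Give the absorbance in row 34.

57.04

35 rows total (7 × 5). Row 34: index ⌊(34-1)/5⌋ = 6 into sample_id → S034; (34-1) mod 5 = 3 into the melted columns → 570nm.
So row 34 is (S034, 570nm, 57.04); absorbance = 57.04.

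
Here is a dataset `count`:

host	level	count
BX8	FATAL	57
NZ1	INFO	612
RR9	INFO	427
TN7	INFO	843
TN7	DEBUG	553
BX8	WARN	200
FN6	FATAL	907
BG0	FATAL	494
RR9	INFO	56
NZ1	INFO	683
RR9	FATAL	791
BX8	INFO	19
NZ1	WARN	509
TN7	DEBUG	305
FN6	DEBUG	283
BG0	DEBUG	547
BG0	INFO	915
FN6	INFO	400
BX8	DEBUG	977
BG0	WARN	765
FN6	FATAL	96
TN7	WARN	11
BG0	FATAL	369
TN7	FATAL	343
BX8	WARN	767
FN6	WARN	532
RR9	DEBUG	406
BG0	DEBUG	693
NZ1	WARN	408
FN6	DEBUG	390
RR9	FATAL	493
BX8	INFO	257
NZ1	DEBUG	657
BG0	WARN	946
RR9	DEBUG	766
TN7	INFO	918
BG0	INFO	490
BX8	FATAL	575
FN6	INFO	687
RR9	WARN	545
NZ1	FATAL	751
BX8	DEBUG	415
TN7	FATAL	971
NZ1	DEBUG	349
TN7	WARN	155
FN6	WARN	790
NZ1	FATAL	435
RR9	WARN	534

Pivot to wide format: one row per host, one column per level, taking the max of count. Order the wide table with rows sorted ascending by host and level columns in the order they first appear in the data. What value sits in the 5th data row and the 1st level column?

With rows sorted ascending by host, row 5 is host=RR9. level columns in first-appearance order: FATAL, INFO, DEBUG, WARN; column 1 is FATAL.
Long rows with host=RR9, level=FATAL: max(791, 493) = 791.

791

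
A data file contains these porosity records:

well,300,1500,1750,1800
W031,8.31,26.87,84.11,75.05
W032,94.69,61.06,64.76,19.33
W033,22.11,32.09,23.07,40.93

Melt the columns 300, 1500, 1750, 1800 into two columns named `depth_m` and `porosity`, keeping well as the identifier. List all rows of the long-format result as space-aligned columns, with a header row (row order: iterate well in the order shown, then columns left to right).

well  depth_m  porosity
W031  300      8.31    
W031  1500     26.87   
W031  1750     84.11   
W031  1800     75.05   
W032  300      94.69   
W032  1500     61.06   
W032  1750     64.76   
W032  1800     19.33   
W033  300      22.11   
W033  1500     32.09   
W033  1750     23.07   
W033  1800     40.93   

Each (well, column) pair becomes one row: 3 × 4 = 12 rows.
For example, (W031, 300) → porosity=8.31.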